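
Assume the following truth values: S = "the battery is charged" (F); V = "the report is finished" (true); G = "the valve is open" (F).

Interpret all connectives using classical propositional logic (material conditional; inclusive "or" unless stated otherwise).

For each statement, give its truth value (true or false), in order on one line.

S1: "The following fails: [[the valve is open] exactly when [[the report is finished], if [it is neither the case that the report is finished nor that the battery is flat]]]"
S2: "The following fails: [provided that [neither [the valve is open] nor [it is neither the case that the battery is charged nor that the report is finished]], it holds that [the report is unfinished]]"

S1: In symbols: ¬(G ↔ ((V ↓ ¬S) → V))

¬S = ¬F = T
V ↓ ¬S = T ↓ T = F
(V ↓ ¬S) → V = F → T = T
G ↔ ((V ↓ ¬S) → V) = F ↔ T = F
¬(G ↔ ((V ↓ ¬S) → V)) = ¬F = T
Hence S1 is true.

S2: In symbols: ¬((G ↓ (S ↓ V)) → ¬V)

S ↓ V = F ↓ T = F
G ↓ (S ↓ V) = F ↓ F = T
¬V = ¬T = F
(G ↓ (S ↓ V)) → ¬V = T → F = F
¬((G ↓ (S ↓ V)) → ¬V) = ¬F = T
Thus S2 is true.

S1 true / S2 true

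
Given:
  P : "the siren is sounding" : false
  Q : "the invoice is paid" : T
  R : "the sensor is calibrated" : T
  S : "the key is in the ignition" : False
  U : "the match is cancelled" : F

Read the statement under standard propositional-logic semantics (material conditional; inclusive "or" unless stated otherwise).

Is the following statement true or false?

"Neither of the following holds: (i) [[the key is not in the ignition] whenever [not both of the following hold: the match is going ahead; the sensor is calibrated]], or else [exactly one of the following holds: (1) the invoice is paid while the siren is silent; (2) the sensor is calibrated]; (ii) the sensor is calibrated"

Values: U=F, R=T, S=F, Q=T, P=F.
Formalization: (((~U nand R) -> ~S) | ((Q & ~P) xor R)) nor R

~U = ~F = T
~U nand R = T nand T = F
~S = ~F = T
(~U nand R) -> ~S = F -> T = T
~P = ~F = T
Q & ~P = T & T = T
(Q & ~P) xor R = T xor T = F
((~U nand R) -> ~S) | ((Q & ~P) xor R) = T | F = T
(((~U nand R) -> ~S) | ((Q & ~P) xor R)) nor R = T nor T = F

False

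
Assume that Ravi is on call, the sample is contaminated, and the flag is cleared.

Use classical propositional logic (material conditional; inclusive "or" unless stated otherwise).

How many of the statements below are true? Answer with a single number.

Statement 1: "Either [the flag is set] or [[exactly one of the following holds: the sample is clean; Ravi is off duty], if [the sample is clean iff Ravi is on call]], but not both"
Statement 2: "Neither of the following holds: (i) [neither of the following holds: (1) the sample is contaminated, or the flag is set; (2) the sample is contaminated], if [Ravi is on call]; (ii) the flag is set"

2

Let Q = "the flag is set" (False), V = "the sample is contaminated" (True), H = "Ravi is on call" (True).

Statement 1: Parsed as Q xor ((not V iff H) -> (not V xor not H))

not V = not True = False
not V iff H = False iff True = False
not V = not True = False
not H = not True = False
not V xor not H = False xor False = False
(not V iff H) -> (not V xor not H) = False -> False = True
Q xor ((not V iff H) -> (not V xor not H)) = False xor True = True
Thus Statement 1 is true.

Statement 2: Formalization: (H -> ((V or Q) nor V)) nor Q

V or Q = True or False = True
(V or Q) nor V = True nor True = False
H -> ((V or Q) nor V) = True -> False = False
(H -> ((V or Q) nor V)) nor Q = False nor False = True
Thus Statement 2 is true.

2 of the 2 statements are true.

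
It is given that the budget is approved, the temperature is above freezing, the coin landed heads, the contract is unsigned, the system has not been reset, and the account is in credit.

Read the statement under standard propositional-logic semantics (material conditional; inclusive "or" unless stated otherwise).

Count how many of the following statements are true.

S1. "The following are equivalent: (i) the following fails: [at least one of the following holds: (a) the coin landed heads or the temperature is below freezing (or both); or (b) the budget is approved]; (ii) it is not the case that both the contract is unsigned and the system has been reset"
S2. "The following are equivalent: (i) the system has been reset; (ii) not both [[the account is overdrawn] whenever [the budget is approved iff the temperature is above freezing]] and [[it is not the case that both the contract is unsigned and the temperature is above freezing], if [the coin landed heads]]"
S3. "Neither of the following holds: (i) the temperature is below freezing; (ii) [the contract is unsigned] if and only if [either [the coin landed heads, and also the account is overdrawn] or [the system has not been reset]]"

0

Let R = "the coin landed heads" (T), Q = "the temperature is below freezing" (F), P = "the budget is approved" (T), S = "the contract is signed" (F), U = "the system has been reset" (F), V = "the account is overdrawn" (F).

S1: Formalization: ~((R | Q) | P) <-> (~S nand U)

R | Q = T | F = T
(R | Q) | P = T | T = T
~((R | Q) | P) = ~T = F
~S = ~F = T
~S nand U = T nand F = T
~((R | Q) | P) <-> (~S nand U) = F <-> T = F
Hence S1 is false.

S2: Parsed as U <-> (((P <-> ~Q) -> V) nand (R -> (~S nand ~Q)))

~Q = ~F = T
P <-> ~Q = T <-> T = T
(P <-> ~Q) -> V = T -> F = F
~S = ~F = T
~Q = ~F = T
~S nand ~Q = T nand T = F
R -> (~S nand ~Q) = T -> F = F
((P <-> ~Q) -> V) nand (R -> (~S nand ~Q)) = F nand F = T
U <-> (((P <-> ~Q) -> V) nand (R -> (~S nand ~Q))) = F <-> T = F
So S2 is false.

S3: This is Q nor (~S <-> ((R & V) | ~U)).

~S = ~F = T
R & V = T & F = F
~U = ~F = T
(R & V) | ~U = F | T = T
~S <-> ((R & V) | ~U) = T <-> T = T
Q nor (~S <-> ((R & V) | ~U)) = F nor T = F
Thus S3 is false.

Count: 0.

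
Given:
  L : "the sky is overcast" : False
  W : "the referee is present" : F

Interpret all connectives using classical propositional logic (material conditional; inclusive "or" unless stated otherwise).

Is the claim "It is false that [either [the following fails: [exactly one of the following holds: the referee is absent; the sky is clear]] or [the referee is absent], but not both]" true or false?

True

Parsed as ~(~(~W xor ~L) xor ~W)

~W = ~F = T
~L = ~F = T
~W xor ~L = T xor T = F
~(~W xor ~L) = ~F = T
~W = ~F = T
~(~W xor ~L) xor ~W = T xor T = F
~(~(~W xor ~L) xor ~W) = ~F = T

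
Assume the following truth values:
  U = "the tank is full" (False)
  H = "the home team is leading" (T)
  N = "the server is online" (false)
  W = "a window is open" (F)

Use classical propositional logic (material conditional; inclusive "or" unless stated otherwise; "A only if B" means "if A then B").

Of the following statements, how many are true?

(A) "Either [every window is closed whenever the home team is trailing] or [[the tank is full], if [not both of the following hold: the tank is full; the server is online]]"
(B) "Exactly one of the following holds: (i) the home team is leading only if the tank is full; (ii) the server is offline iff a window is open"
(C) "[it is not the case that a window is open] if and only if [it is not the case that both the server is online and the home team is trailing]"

(A): Parsed as (not H -> not W) or ((U nand N) -> U)

not H = not True = False
not W = not False = True
not H -> not W = False -> True = True
U nand N = False nand False = True
(U nand N) -> U = True -> False = False
(not H -> not W) or ((U nand N) -> U) = True or False = True
So (A) is true.

(B): Formalization: (H -> U) xor (not N iff W)

H -> U = True -> False = False
not N = not False = True
not N iff W = True iff False = False
(H -> U) xor (not N iff W) = False xor False = False
Hence (B) is false.

(C): In symbols: not W iff (N nand not H)

not W = not False = True
not H = not True = False
N nand not H = False nand False = True
not W iff (N nand not H) = True iff True = True
Thus (C) is true.

Count: 2.

2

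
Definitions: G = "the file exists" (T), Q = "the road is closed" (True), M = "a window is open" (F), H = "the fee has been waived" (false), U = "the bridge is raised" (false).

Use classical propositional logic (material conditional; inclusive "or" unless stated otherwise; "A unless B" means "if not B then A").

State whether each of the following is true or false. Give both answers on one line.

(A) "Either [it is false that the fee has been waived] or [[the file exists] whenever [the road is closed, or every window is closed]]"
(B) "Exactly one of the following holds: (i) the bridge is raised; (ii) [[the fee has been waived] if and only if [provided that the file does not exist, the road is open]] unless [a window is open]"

(A) T / (B) F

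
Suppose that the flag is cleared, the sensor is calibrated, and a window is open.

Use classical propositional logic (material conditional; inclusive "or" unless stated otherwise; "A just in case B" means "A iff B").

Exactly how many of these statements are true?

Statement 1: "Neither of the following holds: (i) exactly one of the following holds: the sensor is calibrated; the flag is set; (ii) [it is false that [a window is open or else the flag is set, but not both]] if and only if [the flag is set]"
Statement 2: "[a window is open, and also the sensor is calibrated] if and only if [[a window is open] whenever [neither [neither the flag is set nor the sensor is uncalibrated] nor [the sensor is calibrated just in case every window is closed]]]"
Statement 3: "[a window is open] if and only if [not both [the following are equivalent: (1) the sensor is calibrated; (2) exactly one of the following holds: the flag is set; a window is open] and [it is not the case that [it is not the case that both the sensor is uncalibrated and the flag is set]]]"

2

Let G = "the sensor is calibrated" (True), D = "the flag is set" (False), V = "a window is open" (True).

Statement 1: Formalization: (G xor D) nor (not (V xor D) iff D)

G xor D = True xor False = True
V xor D = True xor False = True
not (V xor D) = not True = False
not (V xor D) iff D = False iff False = True
(G xor D) nor (not (V xor D) iff D) = True nor True = False
Hence Statement 1 is false.

Statement 2: Parsed as (V and G) iff (((D nor not G) nor (G iff not V)) -> V)

V and G = True and True = True
not G = not True = False
D nor not G = False nor False = True
not V = not True = False
G iff not V = True iff False = False
(D nor not G) nor (G iff not V) = True nor False = False
((D nor not G) nor (G iff not V)) -> V = False -> True = True
(V and G) iff (((D nor not G) nor (G iff not V)) -> V) = True iff True = True
Thus Statement 2 is true.

Statement 3: Parsed as V iff ((G iff (D xor V)) nand not (not G nand D))

D xor V = False xor True = True
G iff (D xor V) = True iff True = True
not G = not True = False
not G nand D = False nand False = True
not (not G nand D) = not True = False
(G iff (D xor V)) nand not (not G nand D) = True nand False = True
V iff ((G iff (D xor V)) nand not (not G nand D)) = True iff True = True
Thus Statement 3 is true.

True statements: 2 (Statement 2, Statement 3).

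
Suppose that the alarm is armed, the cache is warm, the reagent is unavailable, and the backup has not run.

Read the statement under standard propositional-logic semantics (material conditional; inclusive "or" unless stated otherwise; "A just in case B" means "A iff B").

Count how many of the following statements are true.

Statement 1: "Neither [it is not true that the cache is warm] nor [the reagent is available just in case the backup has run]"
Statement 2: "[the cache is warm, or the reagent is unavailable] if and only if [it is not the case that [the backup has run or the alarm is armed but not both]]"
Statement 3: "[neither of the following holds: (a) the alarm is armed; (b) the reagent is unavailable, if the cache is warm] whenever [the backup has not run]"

0

Let U = "the cache is warm" (T), S = "the reagent is available" (F), R = "the backup has run" (F), W = "the alarm is armed" (T).

Statement 1: Parsed as ¬U ↓ (S ↔ R)

¬U = ¬T = F
S ↔ R = F ↔ F = T
¬U ↓ (S ↔ R) = F ↓ T = F
So Statement 1 is false.

Statement 2: Formalization: (U ∨ ¬S) ↔ ¬(R ⊕ W)

¬S = ¬F = T
U ∨ ¬S = T ∨ T = T
R ⊕ W = F ⊕ T = T
¬(R ⊕ W) = ¬T = F
(U ∨ ¬S) ↔ ¬(R ⊕ W) = T ↔ F = F
Thus Statement 2 is false.

Statement 3: Formalization: ¬R → (W ↓ (U → ¬S))

¬R = ¬F = T
¬S = ¬F = T
U → ¬S = T → T = T
W ↓ (U → ¬S) = T ↓ T = F
¬R → (W ↓ (U → ¬S)) = T → F = F
Hence Statement 3 is false.

True statements: 0 (none).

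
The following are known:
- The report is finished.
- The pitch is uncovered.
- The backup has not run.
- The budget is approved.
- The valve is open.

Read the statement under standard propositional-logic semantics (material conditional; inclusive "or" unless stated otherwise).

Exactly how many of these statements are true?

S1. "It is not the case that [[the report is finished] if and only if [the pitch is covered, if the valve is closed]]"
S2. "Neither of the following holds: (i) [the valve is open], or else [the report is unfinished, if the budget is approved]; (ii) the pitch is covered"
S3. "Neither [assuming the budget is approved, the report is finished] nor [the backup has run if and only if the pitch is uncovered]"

Let D = "the report is finished" (T), G = "the valve is open" (T), L = "the pitch is covered" (F), U = "the budget is approved" (T), P = "the backup has run" (F).

S1: Parsed as ¬(D ↔ (¬G → L))

¬G = ¬T = F
¬G → L = F → F = T
D ↔ (¬G → L) = T ↔ T = T
¬(D ↔ (¬G → L)) = ¬T = F
Hence S1 is false.

S2: This is (G ∨ (U → ¬D)) ↓ L.

¬D = ¬T = F
U → ¬D = T → F = F
G ∨ (U → ¬D) = T ∨ F = T
(G ∨ (U → ¬D)) ↓ L = T ↓ F = F
Thus S2 is false.

S3: In symbols: (U → D) ↓ (P ↔ ¬L)

U → D = T → T = T
¬L = ¬F = T
P ↔ ¬L = F ↔ T = F
(U → D) ↓ (P ↔ ¬L) = T ↓ F = F
Hence S3 is false.

0 of the 3 statements are true (none).

0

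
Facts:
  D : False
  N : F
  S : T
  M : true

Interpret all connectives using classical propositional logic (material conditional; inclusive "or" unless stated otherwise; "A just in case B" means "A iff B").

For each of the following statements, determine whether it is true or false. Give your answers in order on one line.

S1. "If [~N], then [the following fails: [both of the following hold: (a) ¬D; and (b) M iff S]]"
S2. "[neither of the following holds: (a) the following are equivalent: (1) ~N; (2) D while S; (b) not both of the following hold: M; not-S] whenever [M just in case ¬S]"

S1 F / S2 T

S1: Parsed as ¬N → ¬(¬D ∧ (M ↔ S))

¬N = ¬F = T
¬D = ¬F = T
M ↔ S = T ↔ T = T
¬D ∧ (M ↔ S) = T ∧ T = T
¬(¬D ∧ (M ↔ S)) = ¬T = F
¬N → ¬(¬D ∧ (M ↔ S)) = T → F = F
Thus S1 is false.

S2: Parsed as (M ↔ ¬S) → ((¬N ↔ (D ∧ S)) ↓ (M ↑ ¬S))

¬S = ¬T = F
M ↔ ¬S = T ↔ F = F
¬N = ¬F = T
D ∧ S = F ∧ T = F
¬N ↔ (D ∧ S) = T ↔ F = F
¬S = ¬T = F
M ↑ ¬S = T ↑ F = T
(¬N ↔ (D ∧ S)) ↓ (M ↑ ¬S) = F ↓ T = F
(M ↔ ¬S) → ((¬N ↔ (D ∧ S)) ↓ (M ↑ ¬S)) = F → F = T
So S2 is true.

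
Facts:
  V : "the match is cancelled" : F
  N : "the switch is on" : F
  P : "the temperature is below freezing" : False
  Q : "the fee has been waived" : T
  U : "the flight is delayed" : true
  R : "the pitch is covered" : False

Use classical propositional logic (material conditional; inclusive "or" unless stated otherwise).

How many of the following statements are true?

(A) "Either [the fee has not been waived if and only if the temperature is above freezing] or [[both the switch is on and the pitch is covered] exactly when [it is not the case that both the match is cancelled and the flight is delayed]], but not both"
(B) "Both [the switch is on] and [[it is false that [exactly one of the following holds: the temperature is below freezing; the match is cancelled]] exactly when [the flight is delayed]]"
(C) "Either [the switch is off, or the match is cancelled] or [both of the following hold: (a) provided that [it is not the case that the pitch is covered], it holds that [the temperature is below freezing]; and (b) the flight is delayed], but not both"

1

(A): Formalization: (not Q iff not P) xor ((N and R) iff (V nand U))

not Q = not True = False
not P = not False = True
not Q iff not P = False iff True = False
N and R = False and False = False
V nand U = False nand True = True
(N and R) iff (V nand U) = False iff True = False
(not Q iff not P) xor ((N and R) iff (V nand U)) = False xor False = False
Thus (A) is false.

(B): Parsed as N and (not (P xor V) iff U)

P xor V = False xor False = False
not (P xor V) = not False = True
not (P xor V) iff U = True iff True = True
N and (not (P xor V) iff U) = False and True = False
Hence (B) is false.

(C): Parsed as (not N or V) xor ((not R -> P) and U)

not N = not False = True
not N or V = True or False = True
not R = not False = True
not R -> P = True -> False = False
(not R -> P) and U = False and True = False
(not N or V) xor ((not R -> P) and U) = True xor False = True
Hence (C) is true.

Count: 1.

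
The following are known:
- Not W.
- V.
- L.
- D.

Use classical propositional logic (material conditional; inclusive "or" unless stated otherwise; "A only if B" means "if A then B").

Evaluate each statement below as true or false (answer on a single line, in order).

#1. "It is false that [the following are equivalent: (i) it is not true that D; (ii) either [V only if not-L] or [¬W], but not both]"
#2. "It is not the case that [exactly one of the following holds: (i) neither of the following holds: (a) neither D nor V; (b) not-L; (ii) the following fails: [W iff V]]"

#1: Formalization: ¬(¬D ↔ ((V → ¬L) ⊕ ¬W))

¬D = ¬T = F
¬L = ¬T = F
V → ¬L = T → F = F
¬W = ¬F = T
(V → ¬L) ⊕ ¬W = F ⊕ T = T
¬D ↔ ((V → ¬L) ⊕ ¬W) = F ↔ T = F
¬(¬D ↔ ((V → ¬L) ⊕ ¬W)) = ¬F = T
So #1 is true.

#2: Parsed as ¬(((D ↓ V) ↓ ¬L) ⊕ ¬(W ↔ V))

D ↓ V = T ↓ T = F
¬L = ¬T = F
(D ↓ V) ↓ ¬L = F ↓ F = T
W ↔ V = F ↔ T = F
¬(W ↔ V) = ¬F = T
((D ↓ V) ↓ ¬L) ⊕ ¬(W ↔ V) = T ⊕ T = F
¬(((D ↓ V) ↓ ¬L) ⊕ ¬(W ↔ V)) = ¬F = T
So #2 is true.

#1 true, #2 true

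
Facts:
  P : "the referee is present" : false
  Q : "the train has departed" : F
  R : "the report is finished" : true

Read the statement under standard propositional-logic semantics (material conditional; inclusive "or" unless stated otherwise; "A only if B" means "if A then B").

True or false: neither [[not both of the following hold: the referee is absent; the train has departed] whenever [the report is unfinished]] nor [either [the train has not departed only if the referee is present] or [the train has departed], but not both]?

The statement is false.

This is (~R -> (~P nand Q)) nor ((~Q -> P) xor Q).

~R = ~T = F
~P = ~F = T
~P nand Q = T nand F = T
~R -> (~P nand Q) = F -> T = T
~Q = ~F = T
~Q -> P = T -> F = F
(~Q -> P) xor Q = F xor F = F
(~R -> (~P nand Q)) nor ((~Q -> P) xor Q) = T nor F = F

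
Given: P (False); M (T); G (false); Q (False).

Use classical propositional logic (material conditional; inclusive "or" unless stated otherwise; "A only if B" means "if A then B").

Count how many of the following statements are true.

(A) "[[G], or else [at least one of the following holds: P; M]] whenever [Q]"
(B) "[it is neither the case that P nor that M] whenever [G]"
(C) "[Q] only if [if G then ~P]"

3

(A): Formalization: Q -> (G or (P or M))

P or M = False or True = True
G or (P or M) = False or True = True
Q -> (G or (P or M)) = False -> True = True
Hence (A) is true.

(B): Formalization: G -> (P nor M)

P nor M = False nor True = False
G -> (P nor M) = False -> False = True
Thus (B) is true.

(C): In symbols: Q -> (G -> not P)

not P = not False = True
G -> not P = False -> True = True
Q -> (G -> not P) = False -> True = True
So (C) is true.

3 of the 3 statements are true.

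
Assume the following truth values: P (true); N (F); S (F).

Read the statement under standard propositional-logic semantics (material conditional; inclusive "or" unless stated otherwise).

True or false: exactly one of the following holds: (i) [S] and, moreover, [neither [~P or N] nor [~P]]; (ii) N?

The statement is false.

In symbols: (S and ((not P or N) nor not P)) xor N

not P = not True = False
not P or N = False or False = False
not P = not True = False
(not P or N) nor not P = False nor False = True
S and ((not P or N) nor not P) = False and True = False
(S and ((not P or N) nor not P)) xor N = False xor False = False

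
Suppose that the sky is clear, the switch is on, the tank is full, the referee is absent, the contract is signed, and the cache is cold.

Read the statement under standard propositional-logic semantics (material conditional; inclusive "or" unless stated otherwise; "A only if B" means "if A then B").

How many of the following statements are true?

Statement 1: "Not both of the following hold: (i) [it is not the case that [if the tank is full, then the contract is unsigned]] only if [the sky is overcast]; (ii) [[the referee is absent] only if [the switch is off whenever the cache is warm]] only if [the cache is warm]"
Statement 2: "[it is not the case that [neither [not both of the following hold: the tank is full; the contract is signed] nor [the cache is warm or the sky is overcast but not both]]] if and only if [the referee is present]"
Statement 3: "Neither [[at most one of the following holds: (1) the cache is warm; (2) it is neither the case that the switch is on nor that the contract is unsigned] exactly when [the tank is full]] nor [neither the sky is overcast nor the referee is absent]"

2

Let Q = "the tank is full" (T), H = "the contract is signed" (T), P = "the sky is overcast" (F), R = "the referee is present" (F), K = "the cache is warm" (F), M = "the switch is on" (T).

Statement 1: This is (~(Q -> ~H) -> P) nand ((~R -> (K -> ~M)) -> K).

~H = ~T = F
Q -> ~H = T -> F = F
~(Q -> ~H) = ~F = T
~(Q -> ~H) -> P = T -> F = F
~R = ~F = T
~M = ~T = F
K -> ~M = F -> F = T
~R -> (K -> ~M) = T -> T = T
(~R -> (K -> ~M)) -> K = T -> F = F
(~(Q -> ~H) -> P) nand ((~R -> (K -> ~M)) -> K) = F nand F = T
Hence Statement 1 is true.

Statement 2: Parsed as ~((Q nand H) nor (K xor P)) <-> R

Q nand H = T nand T = F
K xor P = F xor F = F
(Q nand H) nor (K xor P) = F nor F = T
~((Q nand H) nor (K xor P)) = ~T = F
~((Q nand H) nor (K xor P)) <-> R = F <-> F = T
So Statement 2 is true.

Statement 3: Parsed as ((K nand (M nor ~H)) <-> Q) nor (P nor ~R)

~H = ~T = F
M nor ~H = T nor F = F
K nand (M nor ~H) = F nand F = T
(K nand (M nor ~H)) <-> Q = T <-> T = T
~R = ~F = T
P nor ~R = F nor T = F
((K nand (M nor ~H)) <-> Q) nor (P nor ~R) = T nor F = F
So Statement 3 is false.

2 of the 3 statements are true.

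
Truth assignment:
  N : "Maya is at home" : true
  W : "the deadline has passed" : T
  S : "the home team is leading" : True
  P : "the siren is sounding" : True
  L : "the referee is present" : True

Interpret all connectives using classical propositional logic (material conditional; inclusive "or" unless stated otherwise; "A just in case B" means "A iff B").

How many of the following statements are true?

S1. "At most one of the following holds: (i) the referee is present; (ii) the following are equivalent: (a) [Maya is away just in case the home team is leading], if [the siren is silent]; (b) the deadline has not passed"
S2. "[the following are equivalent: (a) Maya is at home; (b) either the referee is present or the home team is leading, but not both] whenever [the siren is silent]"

2

S1: In symbols: L nand ((~P -> (~N <-> S)) <-> ~W)

~P = ~T = F
~N = ~T = F
~N <-> S = F <-> T = F
~P -> (~N <-> S) = F -> F = T
~W = ~T = F
(~P -> (~N <-> S)) <-> ~W = T <-> F = F
L nand ((~P -> (~N <-> S)) <-> ~W) = T nand F = T
Hence S1 is true.

S2: In symbols: ~P -> (N <-> (L xor S))

~P = ~T = F
L xor S = T xor T = F
N <-> (L xor S) = T <-> F = F
~P -> (N <-> (L xor S)) = F -> F = T
So S2 is true.

2 of the 2 statements are true (S1, S2).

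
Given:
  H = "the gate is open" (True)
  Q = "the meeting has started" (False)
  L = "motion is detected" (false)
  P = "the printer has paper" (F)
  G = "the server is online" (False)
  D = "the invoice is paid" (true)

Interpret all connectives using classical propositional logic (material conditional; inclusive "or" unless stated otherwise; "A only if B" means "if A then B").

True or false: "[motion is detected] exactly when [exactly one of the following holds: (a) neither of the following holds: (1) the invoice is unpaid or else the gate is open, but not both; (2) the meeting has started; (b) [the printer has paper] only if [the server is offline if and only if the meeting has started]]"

False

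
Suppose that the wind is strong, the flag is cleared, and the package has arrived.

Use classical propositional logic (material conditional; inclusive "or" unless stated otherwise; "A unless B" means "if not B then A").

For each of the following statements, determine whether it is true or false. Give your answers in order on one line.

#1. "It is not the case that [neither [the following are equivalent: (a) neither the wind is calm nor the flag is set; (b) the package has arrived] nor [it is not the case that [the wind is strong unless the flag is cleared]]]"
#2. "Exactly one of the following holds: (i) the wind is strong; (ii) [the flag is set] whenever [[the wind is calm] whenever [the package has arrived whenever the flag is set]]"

Let S = "the wind is strong" (T), G = "the flag is set" (F), V = "the package has arrived" (T).

#1: Parsed as ¬(((¬S ↓ G) ↔ V) ↓ ¬(S ∨ ¬G))

¬S = ¬T = F
¬S ↓ G = F ↓ F = T
(¬S ↓ G) ↔ V = T ↔ T = T
¬G = ¬F = T
S ∨ ¬G = T ∨ T = T
¬(S ∨ ¬G) = ¬T = F
((¬S ↓ G) ↔ V) ↓ ¬(S ∨ ¬G) = T ↓ F = F
¬(((¬S ↓ G) ↔ V) ↓ ¬(S ∨ ¬G)) = ¬F = T
Hence #1 is true.

#2: In symbols: S ⊕ (((G → V) → ¬S) → G)

G → V = F → T = T
¬S = ¬T = F
(G → V) → ¬S = T → F = F
((G → V) → ¬S) → G = F → F = T
S ⊕ (((G → V) → ¬S) → G) = T ⊕ T = F
So #2 is false.

#1 True / #2 False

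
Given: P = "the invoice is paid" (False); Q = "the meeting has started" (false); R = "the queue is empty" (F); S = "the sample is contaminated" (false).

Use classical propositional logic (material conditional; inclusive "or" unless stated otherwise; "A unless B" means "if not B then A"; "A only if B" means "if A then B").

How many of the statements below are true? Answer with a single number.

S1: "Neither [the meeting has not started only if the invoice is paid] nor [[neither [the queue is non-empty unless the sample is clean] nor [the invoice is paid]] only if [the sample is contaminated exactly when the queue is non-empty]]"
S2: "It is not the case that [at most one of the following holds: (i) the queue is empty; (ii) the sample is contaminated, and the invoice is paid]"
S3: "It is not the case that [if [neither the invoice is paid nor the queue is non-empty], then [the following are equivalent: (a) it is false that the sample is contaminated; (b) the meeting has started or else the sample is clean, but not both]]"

0

S1: Formalization: (not Q -> P) nor (((not R or not S) nor P) -> (S iff not R))

not Q = not False = True
not Q -> P = True -> False = False
not R = not False = True
not S = not False = True
not R or not S = True or True = True
(not R or not S) nor P = True nor False = False
not R = not False = True
S iff not R = False iff True = False
((not R or not S) nor P) -> (S iff not R) = False -> False = True
(not Q -> P) nor (((not R or not S) nor P) -> (S iff not R)) = False nor True = False
So S1 is false.

S2: Parsed as not (R nand (S and P))

S and P = False and False = False
R nand (S and P) = False nand False = True
not (R nand (S and P)) = not True = False
Thus S2 is false.

S3: Formalization: not ((P nor not R) -> (not S iff (Q xor not S)))

not R = not False = True
P nor not R = False nor True = False
not S = not False = True
not S = not False = True
Q xor not S = False xor True = True
not S iff (Q xor not S) = True iff True = True
(P nor not R) -> (not S iff (Q xor not S)) = False -> True = True
not ((P nor not R) -> (not S iff (Q xor not S))) = not True = False
So S3 is false.

True statements: 0 (none).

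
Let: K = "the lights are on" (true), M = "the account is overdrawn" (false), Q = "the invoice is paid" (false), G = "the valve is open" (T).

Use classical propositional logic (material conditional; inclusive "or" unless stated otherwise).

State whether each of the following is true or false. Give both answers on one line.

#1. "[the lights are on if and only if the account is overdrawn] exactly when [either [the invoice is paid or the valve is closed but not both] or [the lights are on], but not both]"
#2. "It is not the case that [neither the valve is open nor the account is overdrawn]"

#1: Parsed as (K ↔ M) ↔ ((Q ⊕ ¬G) ⊕ K)

K ↔ M = T ↔ F = F
¬G = ¬T = F
Q ⊕ ¬G = F ⊕ F = F
(Q ⊕ ¬G) ⊕ K = F ⊕ T = T
(K ↔ M) ↔ ((Q ⊕ ¬G) ⊕ K) = F ↔ T = F
Thus #1 is false.

#2: This is ¬(G ↓ M).

G ↓ M = T ↓ F = F
¬(G ↓ M) = ¬F = T
Hence #2 is true.

#1 F / #2 T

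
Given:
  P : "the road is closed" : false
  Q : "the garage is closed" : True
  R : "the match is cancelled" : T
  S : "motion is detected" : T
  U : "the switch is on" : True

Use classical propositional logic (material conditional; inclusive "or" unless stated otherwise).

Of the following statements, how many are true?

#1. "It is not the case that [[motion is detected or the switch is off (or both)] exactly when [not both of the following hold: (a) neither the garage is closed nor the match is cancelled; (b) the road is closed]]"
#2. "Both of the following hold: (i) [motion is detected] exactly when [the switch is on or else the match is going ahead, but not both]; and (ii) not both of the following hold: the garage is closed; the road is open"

#1: Parsed as ~((S | ~U) <-> ((Q nor R) nand P))

~U = ~T = F
S | ~U = T | F = T
Q nor R = T nor T = F
(Q nor R) nand P = F nand F = T
(S | ~U) <-> ((Q nor R) nand P) = T <-> T = T
~((S | ~U) <-> ((Q nor R) nand P)) = ~T = F
Hence #1 is false.

#2: This is (S <-> (U xor ~R)) & (Q nand ~P).

~R = ~T = F
U xor ~R = T xor F = T
S <-> (U xor ~R) = T <-> T = T
~P = ~F = T
Q nand ~P = T nand T = F
(S <-> (U xor ~R)) & (Q nand ~P) = T & F = F
Hence #2 is false.

Count: 0.

0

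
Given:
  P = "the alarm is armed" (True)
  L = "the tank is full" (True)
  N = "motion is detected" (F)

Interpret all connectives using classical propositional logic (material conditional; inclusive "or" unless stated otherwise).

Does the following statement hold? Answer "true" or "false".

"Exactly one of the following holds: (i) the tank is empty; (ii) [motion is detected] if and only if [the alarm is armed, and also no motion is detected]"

false

Parsed as ¬L ⊕ (N ↔ (P ∧ ¬N))

¬L = ¬T = F
¬N = ¬F = T
P ∧ ¬N = T ∧ T = T
N ↔ (P ∧ ¬N) = F ↔ T = F
¬L ⊕ (N ↔ (P ∧ ¬N)) = F ⊕ F = F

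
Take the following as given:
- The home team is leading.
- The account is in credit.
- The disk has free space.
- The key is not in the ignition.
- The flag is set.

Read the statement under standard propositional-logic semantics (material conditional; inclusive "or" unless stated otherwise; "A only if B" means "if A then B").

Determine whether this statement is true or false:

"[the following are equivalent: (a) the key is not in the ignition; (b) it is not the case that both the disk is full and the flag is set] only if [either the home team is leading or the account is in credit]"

Let P = "the key is in the ignition" (False), U = "the disk is full" (False), S = "the flag is set" (True), N = "the home team is leading" (True), G = "the account is overdrawn" (False).
Formalization: (not P iff (U nand S)) -> (N or not G)

not P = not False = True
U nand S = False nand True = True
not P iff (U nand S) = True iff True = True
not G = not False = True
N or not G = True or True = True
(not P iff (U nand S)) -> (N or not G) = True -> True = True

true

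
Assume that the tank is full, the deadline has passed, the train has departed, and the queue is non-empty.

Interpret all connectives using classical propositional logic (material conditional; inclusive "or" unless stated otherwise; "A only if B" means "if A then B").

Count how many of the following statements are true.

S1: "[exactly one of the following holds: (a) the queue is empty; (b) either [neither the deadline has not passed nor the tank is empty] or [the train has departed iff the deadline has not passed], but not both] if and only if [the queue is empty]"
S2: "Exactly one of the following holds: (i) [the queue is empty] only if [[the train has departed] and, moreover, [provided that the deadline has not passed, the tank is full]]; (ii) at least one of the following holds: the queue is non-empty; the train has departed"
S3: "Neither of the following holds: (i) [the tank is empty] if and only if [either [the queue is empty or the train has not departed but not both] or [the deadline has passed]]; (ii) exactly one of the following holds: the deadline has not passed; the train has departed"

0

Let H = "the queue is empty" (False), K = "the deadline has passed" (True), S = "the tank is full" (True), W = "the train has departed" (True).

S1: Formalization: (H xor ((not K nor not S) xor (W iff not K))) iff H

not K = not True = False
not S = not True = False
not K nor not S = False nor False = True
not K = not True = False
W iff not K = True iff False = False
(not K nor not S) xor (W iff not K) = True xor False = True
H xor ((not K nor not S) xor (W iff not K)) = False xor True = True
(H xor ((not K nor not S) xor (W iff not K))) iff H = True iff False = False
Hence S1 is false.

S2: This is (H -> (W and (not K -> S))) xor (not H or W).

not K = not True = False
not K -> S = False -> True = True
W and (not K -> S) = True and True = True
H -> (W and (not K -> S)) = False -> True = True
not H = not False = True
not H or W = True or True = True
(H -> (W and (not K -> S))) xor (not H or W) = True xor True = False
Thus S2 is false.

S3: Parsed as (not S iff ((H xor not W) or K)) nor (not K xor W)

not S = not True = False
not W = not True = False
H xor not W = False xor False = False
(H xor not W) or K = False or True = True
not S iff ((H xor not W) or K) = False iff True = False
not K = not True = False
not K xor W = False xor True = True
(not S iff ((H xor not W) or K)) nor (not K xor W) = False nor True = False
So S3 is false.

True statements: 0 (none).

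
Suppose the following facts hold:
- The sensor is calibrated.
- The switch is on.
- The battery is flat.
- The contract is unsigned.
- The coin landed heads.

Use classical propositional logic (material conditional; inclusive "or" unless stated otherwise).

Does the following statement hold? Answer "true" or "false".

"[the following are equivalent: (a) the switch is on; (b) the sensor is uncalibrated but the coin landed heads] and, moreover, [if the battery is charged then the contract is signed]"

false

Let Q = "the switch is on" (T), P = "the sensor is calibrated" (T), U = "the coin landed heads" (T), R = "the battery is charged" (F), S = "the contract is signed" (F).
Parsed as (Q <-> (~P & U)) & (R -> S)

~P = ~T = F
~P & U = F & T = F
Q <-> (~P & U) = T <-> F = F
R -> S = F -> F = T
(Q <-> (~P & U)) & (R -> S) = F & T = F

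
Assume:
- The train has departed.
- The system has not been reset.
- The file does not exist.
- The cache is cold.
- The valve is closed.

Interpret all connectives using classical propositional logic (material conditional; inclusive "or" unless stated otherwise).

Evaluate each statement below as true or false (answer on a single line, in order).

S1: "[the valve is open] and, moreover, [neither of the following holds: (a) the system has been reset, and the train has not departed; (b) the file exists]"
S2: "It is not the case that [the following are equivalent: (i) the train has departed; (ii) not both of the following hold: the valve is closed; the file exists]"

S1 False; S2 False

Let R = "the valve is open" (False), G = "the system has been reset" (False), D = "the train has departed" (True), W = "the file exists" (False).

S1: Parsed as R and ((G and not D) nor W)

not D = not True = False
G and not D = False and False = False
(G and not D) nor W = False nor False = True
R and ((G and not D) nor W) = False and True = False
Thus S1 is false.

S2: In symbols: not (D iff (not R nand W))

not R = not False = True
not R nand W = True nand False = True
D iff (not R nand W) = True iff True = True
not (D iff (not R nand W)) = not True = False
Hence S2 is false.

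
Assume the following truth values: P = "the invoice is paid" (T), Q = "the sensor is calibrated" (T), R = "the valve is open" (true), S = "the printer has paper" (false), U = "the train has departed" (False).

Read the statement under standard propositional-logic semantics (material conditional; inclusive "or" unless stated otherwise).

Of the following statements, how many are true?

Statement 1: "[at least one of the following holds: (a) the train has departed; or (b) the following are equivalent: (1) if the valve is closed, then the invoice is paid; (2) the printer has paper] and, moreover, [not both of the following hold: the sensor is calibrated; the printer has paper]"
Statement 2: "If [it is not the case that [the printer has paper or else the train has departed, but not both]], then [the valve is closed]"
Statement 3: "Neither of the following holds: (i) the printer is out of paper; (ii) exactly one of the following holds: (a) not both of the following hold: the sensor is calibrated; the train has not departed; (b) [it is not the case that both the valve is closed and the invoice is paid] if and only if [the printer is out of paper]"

0

Statement 1: This is (U ∨ ((¬R → P) ↔ S)) ∧ (Q ↑ S).

¬R = ¬T = F
¬R → P = F → T = T
(¬R → P) ↔ S = T ↔ F = F
U ∨ ((¬R → P) ↔ S) = F ∨ F = F
Q ↑ S = T ↑ F = T
(U ∨ ((¬R → P) ↔ S)) ∧ (Q ↑ S) = F ∧ T = F
So Statement 1 is false.

Statement 2: Parsed as ¬(S ⊕ U) → ¬R

S ⊕ U = F ⊕ F = F
¬(S ⊕ U) = ¬F = T
¬R = ¬T = F
¬(S ⊕ U) → ¬R = T → F = F
Hence Statement 2 is false.

Statement 3: Parsed as ¬S ↓ ((Q ↑ ¬U) ⊕ ((¬R ↑ P) ↔ ¬S))

¬S = ¬F = T
¬U = ¬F = T
Q ↑ ¬U = T ↑ T = F
¬R = ¬T = F
¬R ↑ P = F ↑ T = T
¬S = ¬F = T
(¬R ↑ P) ↔ ¬S = T ↔ T = T
(Q ↑ ¬U) ⊕ ((¬R ↑ P) ↔ ¬S) = F ⊕ T = T
¬S ↓ ((Q ↑ ¬U) ⊕ ((¬R ↑ P) ↔ ¬S)) = T ↓ T = F
So Statement 3 is false.

Count: 0.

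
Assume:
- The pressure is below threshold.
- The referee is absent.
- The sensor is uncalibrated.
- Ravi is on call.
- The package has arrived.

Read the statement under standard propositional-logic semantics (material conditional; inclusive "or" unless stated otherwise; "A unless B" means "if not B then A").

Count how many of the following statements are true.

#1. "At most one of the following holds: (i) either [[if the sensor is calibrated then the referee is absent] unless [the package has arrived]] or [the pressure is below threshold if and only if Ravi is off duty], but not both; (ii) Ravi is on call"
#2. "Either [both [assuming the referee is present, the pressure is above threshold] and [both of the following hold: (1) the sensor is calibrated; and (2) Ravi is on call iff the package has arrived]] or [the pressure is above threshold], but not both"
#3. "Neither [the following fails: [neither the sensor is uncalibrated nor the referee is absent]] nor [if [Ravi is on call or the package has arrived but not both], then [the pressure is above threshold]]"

0

Let P = "the sensor is calibrated" (F), G = "the referee is present" (F), M = "the package has arrived" (T), H = "the pressure is above threshold" (F), R = "Ravi is on call" (T).

#1: Parsed as (((P -> ~G) | M) xor (~H <-> ~R)) nand R

~G = ~F = T
P -> ~G = F -> T = T
(P -> ~G) | M = T | T = T
~H = ~F = T
~R = ~T = F
~H <-> ~R = T <-> F = F
((P -> ~G) | M) xor (~H <-> ~R) = T xor F = T
(((P -> ~G) | M) xor (~H <-> ~R)) nand R = T nand T = F
Thus #1 is false.

#2: Formalization: ((G -> H) & (P & (R <-> M))) xor H

G -> H = F -> F = T
R <-> M = T <-> T = T
P & (R <-> M) = F & T = F
(G -> H) & (P & (R <-> M)) = T & F = F
((G -> H) & (P & (R <-> M))) xor H = F xor F = F
Hence #2 is false.

#3: Parsed as ~(~P nor ~G) nor ((R xor M) -> H)

~P = ~F = T
~G = ~F = T
~P nor ~G = T nor T = F
~(~P nor ~G) = ~F = T
R xor M = T xor T = F
(R xor M) -> H = F -> F = T
~(~P nor ~G) nor ((R xor M) -> H) = T nor T = F
Hence #3 is false.

0 of the 3 statements are true (none).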